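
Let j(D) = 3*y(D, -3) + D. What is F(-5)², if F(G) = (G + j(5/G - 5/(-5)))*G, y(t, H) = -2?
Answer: 3025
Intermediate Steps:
j(D) = -6 + D (j(D) = 3*(-2) + D = -6 + D)
F(G) = G*(-5 + G + 5/G) (F(G) = (G + (-6 + (5/G - 5/(-5))))*G = (G + (-6 + (5/G - 5*(-⅕))))*G = (G + (-6 + (5/G + 1)))*G = (G + (-6 + (1 + 5/G)))*G = (G + (-5 + 5/G))*G = (-5 + G + 5/G)*G = G*(-5 + G + 5/G))
F(-5)² = (5 - 5 - 5*(-6 - 5))² = (5 - 5 - 5*(-11))² = (5 - 5 + 55)² = 55² = 3025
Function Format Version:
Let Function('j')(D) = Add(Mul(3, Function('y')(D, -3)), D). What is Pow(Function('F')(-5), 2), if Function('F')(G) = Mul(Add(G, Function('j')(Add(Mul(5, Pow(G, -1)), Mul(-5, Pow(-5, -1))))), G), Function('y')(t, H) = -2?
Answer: 3025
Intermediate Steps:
Function('j')(D) = Add(-6, D) (Function('j')(D) = Add(Mul(3, -2), D) = Add(-6, D))
Function('F')(G) = Mul(G, Add(-5, G, Mul(5, Pow(G, -1)))) (Function('F')(G) = Mul(Add(G, Add(-6, Add(Mul(5, Pow(G, -1)), Mul(-5, Pow(-5, -1))))), G) = Mul(Add(G, Add(-6, Add(Mul(5, Pow(G, -1)), Mul(-5, Rational(-1, 5))))), G) = Mul(Add(G, Add(-6, Add(Mul(5, Pow(G, -1)), 1))), G) = Mul(Add(G, Add(-6, Add(1, Mul(5, Pow(G, -1))))), G) = Mul(Add(G, Add(-5, Mul(5, Pow(G, -1)))), G) = Mul(Add(-5, G, Mul(5, Pow(G, -1))), G) = Mul(G, Add(-5, G, Mul(5, Pow(G, -1)))))
Pow(Function('F')(-5), 2) = Pow(Add(5, -5, Mul(-5, Add(-6, -5))), 2) = Pow(Add(5, -5, Mul(-5, -11)), 2) = Pow(Add(5, -5, 55), 2) = Pow(55, 2) = 3025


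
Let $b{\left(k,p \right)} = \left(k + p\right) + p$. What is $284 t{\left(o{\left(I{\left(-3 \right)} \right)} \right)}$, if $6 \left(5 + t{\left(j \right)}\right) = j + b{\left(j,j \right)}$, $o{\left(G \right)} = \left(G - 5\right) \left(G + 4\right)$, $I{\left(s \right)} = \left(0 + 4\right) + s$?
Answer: $- \frac{15620}{3} \approx -5206.7$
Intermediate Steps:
$b{\left(k,p \right)} = k + 2 p$
$I{\left(s \right)} = 4 + s$
$o{\left(G \right)} = \left(-5 + G\right) \left(4 + G\right)$
$t{\left(j \right)} = -5 + \frac{2 j}{3}$ ($t{\left(j \right)} = -5 + \frac{j + \left(j + 2 j\right)}{6} = -5 + \frac{j + 3 j}{6} = -5 + \frac{4 j}{6} = -5 + \frac{2 j}{3}$)
$284 t{\left(o{\left(I{\left(-3 \right)} \right)} \right)} = 284 \left(-5 + \frac{2 \left(-20 + \left(4 - 3\right)^{2} - \left(4 - 3\right)\right)}{3}\right) = 284 \left(-5 + \frac{2 \left(-20 + 1^{2} - 1\right)}{3}\right) = 284 \left(-5 + \frac{2 \left(-20 + 1 - 1\right)}{3}\right) = 284 \left(-5 + \frac{2}{3} \left(-20\right)\right) = 284 \left(-5 - \frac{40}{3}\right) = 284 \left(- \frac{55}{3}\right) = - \frac{15620}{3}$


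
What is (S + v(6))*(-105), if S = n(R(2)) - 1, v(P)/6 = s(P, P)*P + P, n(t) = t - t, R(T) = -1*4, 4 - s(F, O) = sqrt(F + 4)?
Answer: -18795 + 3780*sqrt(10) ≈ -6841.6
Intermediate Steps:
s(F, O) = 4 - sqrt(4 + F) (s(F, O) = 4 - sqrt(F + 4) = 4 - sqrt(4 + F))
R(T) = -4
n(t) = 0
v(P) = 6*P + 6*P*(4 - sqrt(4 + P)) (v(P) = 6*((4 - sqrt(4 + P))*P + P) = 6*(P*(4 - sqrt(4 + P)) + P) = 6*(P + P*(4 - sqrt(4 + P))) = 6*P + 6*P*(4 - sqrt(4 + P)))
S = -1 (S = 0 - 1 = -1)
(S + v(6))*(-105) = (-1 + 6*6*(5 - sqrt(4 + 6)))*(-105) = (-1 + 6*6*(5 - sqrt(10)))*(-105) = (-1 + (180 - 36*sqrt(10)))*(-105) = (179 - 36*sqrt(10))*(-105) = -18795 + 3780*sqrt(10)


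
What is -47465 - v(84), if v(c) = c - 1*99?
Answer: -47450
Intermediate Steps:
v(c) = -99 + c (v(c) = c - 99 = -99 + c)
-47465 - v(84) = -47465 - (-99 + 84) = -47465 - 1*(-15) = -47465 + 15 = -47450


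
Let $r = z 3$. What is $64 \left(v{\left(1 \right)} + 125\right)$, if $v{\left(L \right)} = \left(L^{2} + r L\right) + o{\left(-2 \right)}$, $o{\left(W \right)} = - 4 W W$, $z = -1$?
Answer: $6848$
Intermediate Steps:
$o{\left(W \right)} = - 4 W^{2}$
$r = -3$ ($r = \left(-1\right) 3 = -3$)
$v{\left(L \right)} = -16 + L^{2} - 3 L$ ($v{\left(L \right)} = \left(L^{2} - 3 L\right) - 4 \left(-2\right)^{2} = \left(L^{2} - 3 L\right) - 16 = -16 + L^{2} - 3 L$)
$64 \left(v{\left(1 \right)} + 125\right) = 64 \left(\left(-16 + 1^{2} - 3\right) + 125\right) = 64 \left(\left(-16 + 1 - 3\right) + 125\right) = 64 \left(-18 + 125\right) = 64 \cdot 107 = 6848$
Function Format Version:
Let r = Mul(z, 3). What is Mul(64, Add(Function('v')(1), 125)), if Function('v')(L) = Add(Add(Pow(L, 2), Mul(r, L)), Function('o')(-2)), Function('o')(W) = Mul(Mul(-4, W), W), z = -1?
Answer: 6848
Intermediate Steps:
Function('o')(W) = Mul(-4, Pow(W, 2))
r = -3 (r = Mul(-1, 3) = -3)
Function('v')(L) = Add(-16, Pow(L, 2), Mul(-3, L)) (Function('v')(L) = Add(Add(Pow(L, 2), Mul(-3, L)), Mul(-4, Pow(-2, 2))) = Add(Add(Pow(L, 2), Mul(-3, L)), Mul(-4, 4)) = Add(Add(Pow(L, 2), Mul(-3, L)), -16) = Add(-16, Pow(L, 2), Mul(-3, L)))
Mul(64, Add(Function('v')(1), 125)) = Mul(64, Add(Add(-16, Pow(1, 2), Mul(-3, 1)), 125)) = Mul(64, Add(Add(-16, 1, -3), 125)) = Mul(64, Add(-18, 125)) = Mul(64, 107) = 6848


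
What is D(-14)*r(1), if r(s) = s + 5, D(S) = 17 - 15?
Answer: 12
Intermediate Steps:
D(S) = 2
r(s) = 5 + s
D(-14)*r(1) = 2*(5 + 1) = 2*6 = 12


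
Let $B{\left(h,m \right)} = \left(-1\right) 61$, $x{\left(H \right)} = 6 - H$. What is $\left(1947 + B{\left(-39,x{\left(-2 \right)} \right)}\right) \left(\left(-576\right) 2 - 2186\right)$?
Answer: $-6295468$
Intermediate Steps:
$B{\left(h,m \right)} = -61$
$\left(1947 + B{\left(-39,x{\left(-2 \right)} \right)}\right) \left(\left(-576\right) 2 - 2186\right) = \left(1947 - 61\right) \left(\left(-576\right) 2 - 2186\right) = 1886 \left(-1152 - 2186\right) = 1886 \left(-3338\right) = -6295468$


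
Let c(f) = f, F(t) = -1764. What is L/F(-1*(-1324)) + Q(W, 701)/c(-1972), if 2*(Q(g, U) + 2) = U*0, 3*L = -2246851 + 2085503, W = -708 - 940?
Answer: 39773605/1304478 ≈ 30.490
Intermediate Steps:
W = -1648
L = -161348/3 (L = (-2246851 + 2085503)/3 = (⅓)*(-161348) = -161348/3 ≈ -53783.)
Q(g, U) = -2 (Q(g, U) = -2 + (U*0)/2 = -2 + (½)*0 = -2 + 0 = -2)
L/F(-1*(-1324)) + Q(W, 701)/c(-1972) = -161348/3/(-1764) - 2/(-1972) = -161348/3*(-1/1764) - 2*(-1/1972) = 40337/1323 + 1/986 = 39773605/1304478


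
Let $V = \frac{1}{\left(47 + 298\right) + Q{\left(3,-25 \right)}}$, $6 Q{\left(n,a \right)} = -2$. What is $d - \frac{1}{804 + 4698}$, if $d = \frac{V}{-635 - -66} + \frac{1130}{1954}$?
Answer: $\frac{457089771394}{790656714771} \approx 0.57811$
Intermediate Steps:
$Q{\left(n,a \right)} = - \frac{1}{3}$ ($Q{\left(n,a \right)} = \frac{1}{6} \left(-2\right) = - \frac{1}{3}$)
$V = \frac{3}{1034}$ ($V = \frac{1}{\left(47 + 298\right) - \frac{1}{3}} = \frac{1}{345 - \frac{1}{3}} = \frac{1}{\frac{1034}{3}} = \frac{3}{1034} \approx 0.0029014$)
$d = \frac{332412559}{574814042}$ ($d = \frac{3}{1034 \left(-635 - -66\right)} + \frac{1130}{1954} = \frac{3}{1034 \left(-635 + 66\right)} + 1130 \cdot \frac{1}{1954} = \frac{3}{1034 \left(-569\right)} + \frac{565}{977} = \frac{3}{1034} \left(- \frac{1}{569}\right) + \frac{565}{977} = - \frac{3}{588346} + \frac{565}{977} = \frac{332412559}{574814042} \approx 0.5783$)
$d - \frac{1}{804 + 4698} = \frac{332412559}{574814042} - \frac{1}{804 + 4698} = \frac{332412559}{574814042} - \frac{1}{5502} = \frac{457089771394}{790656714771}$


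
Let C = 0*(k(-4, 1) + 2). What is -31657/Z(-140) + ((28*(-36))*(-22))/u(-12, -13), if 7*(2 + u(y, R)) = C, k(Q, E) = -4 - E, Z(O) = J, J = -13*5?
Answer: -689063/65 ≈ -10601.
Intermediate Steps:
J = -65
Z(O) = -65
C = 0 (C = 0*((-4 - 1*1) + 2) = 0*((-4 - 1) + 2) = 0*(-5 + 2) = 0*(-3) = 0)
u(y, R) = -2 (u(y, R) = -2 + (1/7)*0 = -2 + 0 = -2)
-31657/Z(-140) + ((28*(-36))*(-22))/u(-12, -13) = -31657/(-65) + ((28*(-36))*(-22))/(-2) = -31657*(-1/65) - 1008*(-22)*(-1/2) = 31657/65 + 22176*(-1/2) = 31657/65 - 11088 = -689063/65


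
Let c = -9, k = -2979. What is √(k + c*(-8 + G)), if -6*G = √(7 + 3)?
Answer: √(-11628 + 6*√10)/2 ≈ 53.873*I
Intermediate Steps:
G = -√10/6 (G = -√(7 + 3)/6 = -√10/6 ≈ -0.52705)
√(k + c*(-8 + G)) = √(-2979 - 9*(-8 - √10/6)) = √(-2979 + (72 + 3*√10/2)) = √(-2907 + 3*√10/2)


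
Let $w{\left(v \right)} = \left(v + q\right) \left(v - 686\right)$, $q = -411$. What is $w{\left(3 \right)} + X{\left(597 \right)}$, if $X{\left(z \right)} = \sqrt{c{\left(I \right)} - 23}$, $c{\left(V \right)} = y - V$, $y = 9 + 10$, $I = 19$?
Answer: $278664 + i \sqrt{23} \approx 2.7866 \cdot 10^{5} + 4.7958 i$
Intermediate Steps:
$y = 19$
$c{\left(V \right)} = 19 - V$
$w{\left(v \right)} = \left(-686 + v\right) \left(-411 + v\right)$ ($w{\left(v \right)} = \left(v - 411\right) \left(v - 686\right) = \left(-411 + v\right) \left(-686 + v\right) = \left(-686 + v\right) \left(-411 + v\right)$)
$X{\left(z \right)} = i \sqrt{23}$ ($X{\left(z \right)} = \sqrt{\left(19 - 19\right) - 23} = \sqrt{0 - 23} = \sqrt{-23} = i \sqrt{23}$)
$w{\left(3 \right)} + X{\left(597 \right)} = \left(281946 + 3^{2} - 3291\right) + i \sqrt{23} = \left(281946 + 9 - 3291\right) + i \sqrt{23} = 278664 + i \sqrt{23}$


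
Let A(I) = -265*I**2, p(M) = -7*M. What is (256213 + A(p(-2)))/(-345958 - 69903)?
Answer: -204273/415861 ≈ -0.49121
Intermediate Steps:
(256213 + A(p(-2)))/(-345958 - 69903) = (256213 - 265*(-7*(-2))**2)/(-345958 - 69903) = (256213 - 265*14**2)/(-415861) = (256213 - 265*196)*(-1/415861) = (256213 - 51940)*(-1/415861) = 204273*(-1/415861) = -204273/415861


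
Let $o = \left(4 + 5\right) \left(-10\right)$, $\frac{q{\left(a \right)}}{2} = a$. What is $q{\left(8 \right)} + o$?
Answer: $-74$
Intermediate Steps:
$q{\left(a \right)} = 2 a$
$o = -90$ ($o = 9 \left(-10\right) = -90$)
$q{\left(8 \right)} + o = 2 \cdot 8 - 90 = 16 - 90 = -74$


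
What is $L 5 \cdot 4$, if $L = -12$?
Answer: $-240$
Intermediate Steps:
$L 5 \cdot 4 = \left(-12\right) 5 \cdot 4 = \left(-60\right) 4 = -240$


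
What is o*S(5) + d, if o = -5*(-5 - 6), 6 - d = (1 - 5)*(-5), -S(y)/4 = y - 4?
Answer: -234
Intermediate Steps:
S(y) = 16 - 4*y (S(y) = -4*(y - 4) = -4*(-4 + y) = 16 - 4*y)
d = -14 (d = 6 - (1 - 5)*(-5) = 6 - (-4)*(-5) = 6 - 1*20 = 6 - 20 = -14)
o = 55 (o = -5*(-11) = 55)
o*S(5) + d = 55*(16 - 4*5) - 14 = 55*(16 - 20) - 14 = 55*(-4) - 14 = -220 - 14 = -234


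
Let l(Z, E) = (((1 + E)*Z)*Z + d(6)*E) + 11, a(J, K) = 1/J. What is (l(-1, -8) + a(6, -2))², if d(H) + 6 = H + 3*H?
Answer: 703921/36 ≈ 19553.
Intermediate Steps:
d(H) = -6 + 4*H (d(H) = -6 + (H + 3*H) = -6 + 4*H)
l(Z, E) = 11 + 18*E + Z²*(1 + E) (l(Z, E) = (((1 + E)*Z)*Z + (-6 + 4*6)*E) + 11 = ((Z*(1 + E))*Z + (-6 + 24)*E) + 11 = (Z²*(1 + E) + 18*E) + 11 = (18*E + Z²*(1 + E)) + 11 = 11 + 18*E + Z²*(1 + E))
(l(-1, -8) + a(6, -2))² = ((11 + (-1)² + 18*(-8) - 8*(-1)²) + 1/6)² = ((11 + 1 - 144 - 8*1) + ⅙)² = ((11 + 1 - 144 - 8) + ⅙)² = (-140 + ⅙)² = (-839/6)² = 703921/36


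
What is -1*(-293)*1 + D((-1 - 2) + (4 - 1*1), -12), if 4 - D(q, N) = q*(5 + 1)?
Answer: 297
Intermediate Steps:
D(q, N) = 4 - 6*q (D(q, N) = 4 - q*(5 + 1) = 4 - q*6 = 4 - 6*q)
-1*(-293)*1 + D((-1 - 2) + (4 - 1*1), -12) = -1*(-293)*1 + (4 - 6*((-1 - 2) + (4 - 1*1))) = 293*1 + (4 - 6*(-3 + (4 - 1))) = 293 + (4 - 6*(-3 + 3)) = 293 + (4 - 6*0) = 293 + (4 + 0) = 293 + 4 = 297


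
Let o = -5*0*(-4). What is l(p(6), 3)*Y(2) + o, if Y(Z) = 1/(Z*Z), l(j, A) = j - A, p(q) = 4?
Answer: ¼ ≈ 0.25000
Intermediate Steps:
Y(Z) = Z⁻² (Y(Z) = 1/(Z²) = Z⁻²)
o = 0 (o = 0*(-4) = 0)
l(p(6), 3)*Y(2) + o = (4 - 1*3)/2² + 0 = (4 - 3)*(¼) + 0 = 1*(¼) + 0 = ¼ + 0 = ¼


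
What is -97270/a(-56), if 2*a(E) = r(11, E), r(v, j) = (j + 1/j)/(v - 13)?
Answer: -21788480/3137 ≈ -6945.6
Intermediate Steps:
r(v, j) = (j + 1/j)/(-13 + v)
a(E) = -(1 + E²)/(4*E) (a(E) = ((1 + E²)/(E*(-13 + 11)))/2 = ((1 + E²)/(E*(-2)))/2 = (-½*(1 + E²)/E)/2 = (-(1 + E²)/(2*E))/2 = -(1 + E²)/(4*E))
-97270/a(-56) = -97270*(-224/(-1 - 1*(-56)²)) = -97270*(-224/(-1 - 1*3136)) = -97270*(-224/(-1 - 3136)) = -97270/((¼)*(-1/56)*(-3137)) = -97270/3137/224 = -97270*224/3137 = -21788480/3137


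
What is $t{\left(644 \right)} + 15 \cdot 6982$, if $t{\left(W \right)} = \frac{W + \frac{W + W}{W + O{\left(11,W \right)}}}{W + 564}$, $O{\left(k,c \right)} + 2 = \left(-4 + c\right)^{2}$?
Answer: $\frac{463406740593}{4424753} \approx 1.0473 \cdot 10^{5}$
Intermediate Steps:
$O{\left(k,c \right)} = -2 + \left(-4 + c\right)^{2}$
$t{\left(W \right)} = \frac{W + \frac{2 W}{-2 + W + \left(-4 + W\right)^{2}}}{564 + W}$ ($t{\left(W \right)} = \frac{W + \frac{W + W}{W + \left(-2 + \left(-4 + W\right)^{2}\right)}}{W + 564} = \frac{W + \frac{2 W}{-2 + W + \left(-4 + W\right)^{2}}}{564 + W}$)
$t{\left(644 \right)} + 15 \cdot 6982 = \frac{644 \left(16 + 644^{2} - 4508\right)}{7896 + 644^{3} - 2533496 + 557 \cdot 644^{2}} + 15 \cdot 6982 = \frac{644 \left(16 + 414736 - 4508\right)}{7896 + 267089984 - 2533496 + 557 \cdot 414736} + 104730 = 644 \frac{1}{7896 + 267089984 - 2533496 + 231007952} \cdot 410244 + 104730 = 644 \cdot \frac{1}{495572336} \cdot 410244 + 104730 = \frac{2358903}{4424753} + 104730 = \frac{463406740593}{4424753}$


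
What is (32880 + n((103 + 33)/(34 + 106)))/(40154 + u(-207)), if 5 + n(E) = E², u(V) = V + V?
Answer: 40273031/48681500 ≈ 0.82728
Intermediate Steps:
u(V) = 2*V
n(E) = -5 + E²
(32880 + n((103 + 33)/(34 + 106)))/(40154 + u(-207)) = (32880 + (-5 + ((103 + 33)/(34 + 106))²))/(40154 + 2*(-207)) = (32880 + (-5 + (136/140)²))/(40154 - 414) = (32880 + (-5 + (136*(1/140))²))/39740 = (32880 + (-5 + (34/35)²))*(1/39740) = (32880 + (-5 + 1156/1225))*(1/39740) = (32880 - 4969/1225)*(1/39740) = (40273031/1225)*(1/39740) = 40273031/48681500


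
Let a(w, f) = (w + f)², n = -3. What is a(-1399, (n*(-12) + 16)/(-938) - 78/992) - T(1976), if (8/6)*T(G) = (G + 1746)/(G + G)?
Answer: 26165226394122028599/13366139567872 ≈ 1.9576e+6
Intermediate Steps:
T(G) = 3*(1746 + G)/(8*G) (T(G) = 3*((G + 1746)/(G + G))/4 = 3*((1746 + G)/((2*G)))/4 = 3*((1746 + G)*(1/(2*G)))/4 = 3*((1746 + G)/(2*G))/4 = 3*(1746 + G)/(8*G))
a(w, f) = (f + w)²
a(-1399, (n*(-12) + 16)/(-938) - 78/992) - T(1976) = (((-3*(-12) + 16)/(-938) - 78/992) - 1399)² - 3*(1746 + 1976)/(8*1976) = (((36 + 16)*(-1/938) - 78*1/992) - 1399)² - 3*3722/(8*1976) = ((52*(-1/938) - 39/496) - 1399)² - 1*5583/7904 = ((-26/469 - 39/496) - 1399)² - 5583/7904 = (-31187/232624 - 1399)² - 5583/7904 = (-325472163/232624)² - 5583/7904 = 105932128887898569/54113925376 - 5583/7904 = 26165226394122028599/13366139567872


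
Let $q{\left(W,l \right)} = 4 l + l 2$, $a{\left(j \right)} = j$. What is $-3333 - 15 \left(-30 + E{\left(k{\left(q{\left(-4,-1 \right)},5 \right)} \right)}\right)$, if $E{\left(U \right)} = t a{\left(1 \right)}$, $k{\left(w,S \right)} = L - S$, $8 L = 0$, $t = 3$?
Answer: $-2928$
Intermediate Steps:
$L = 0$ ($L = \frac{1}{8} \cdot 0 = 0$)
$q{\left(W,l \right)} = 6 l$ ($q{\left(W,l \right)} = 4 l + 2 l = 6 l$)
$k{\left(w,S \right)} = - S$ ($k{\left(w,S \right)} = 0 - S = - S$)
$E{\left(U \right)} = 3$ ($E{\left(U \right)} = 3 \cdot 1 = 3$)
$-3333 - 15 \left(-30 + E{\left(k{\left(q{\left(-4,-1 \right)},5 \right)} \right)}\right) = -3333 - 15 \left(-30 + 3\right) = -3333 - 15 \left(-27\right) = -3333 - -405 = -3333 + 405 = -2928$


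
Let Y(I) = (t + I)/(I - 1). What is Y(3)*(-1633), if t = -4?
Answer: 1633/2 ≈ 816.50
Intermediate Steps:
Y(I) = (-4 + I)/(-1 + I) (Y(I) = (-4 + I)/(I - 1) = (-4 + I)/(-1 + I))
Y(3)*(-1633) = ((-4 + 3)/(-1 + 3))*(-1633) = (-1/2)*(-1633) = ((½)*(-1))*(-1633) = -½*(-1633) = 1633/2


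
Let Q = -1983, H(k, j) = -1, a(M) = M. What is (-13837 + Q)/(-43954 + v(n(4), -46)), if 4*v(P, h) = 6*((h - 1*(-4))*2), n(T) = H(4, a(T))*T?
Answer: 791/2204 ≈ 0.35889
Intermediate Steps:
n(T) = -T
v(P, h) = 12 + 3*h (v(P, h) = (6*((h - 1*(-4))*2))/4 = (6*((h + 4)*2))/4 = (6*((4 + h)*2))/4 = (6*(8 + 2*h))/4 = (48 + 12*h)/4 = 12 + 3*h)
(-13837 + Q)/(-43954 + v(n(4), -46)) = (-13837 - 1983)/(-43954 + (12 + 3*(-46))) = -15820/(-43954 + (12 - 138)) = -15820/(-43954 - 126) = -15820/(-44080) = -15820*(-1/44080) = 791/2204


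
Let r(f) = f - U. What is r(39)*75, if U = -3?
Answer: 3150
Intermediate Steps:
r(f) = 3 + f (r(f) = f - 1*(-3) = f + 3 = 3 + f)
r(39)*75 = (3 + 39)*75 = 42*75 = 3150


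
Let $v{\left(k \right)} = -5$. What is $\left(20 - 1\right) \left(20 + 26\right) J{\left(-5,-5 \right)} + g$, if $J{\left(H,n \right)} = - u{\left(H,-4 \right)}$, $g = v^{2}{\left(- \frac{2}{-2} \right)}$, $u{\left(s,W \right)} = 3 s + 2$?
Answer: $11387$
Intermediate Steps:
$u{\left(s,W \right)} = 2 + 3 s$
$g = 25$ ($g = \left(-5\right)^{2} = 25$)
$J{\left(H,n \right)} = -2 - 3 H$ ($J{\left(H,n \right)} = - (2 + 3 H) = -2 - 3 H$)
$\left(20 - 1\right) \left(20 + 26\right) J{\left(-5,-5 \right)} + g = \left(20 - 1\right) \left(20 + 26\right) \left(-2 - -15\right) + 25 = 19 \cdot 46 \left(-2 + 15\right) + 25 = 874 \cdot 13 + 25 = 11362 + 25 = 11387$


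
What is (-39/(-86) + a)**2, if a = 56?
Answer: 23571025/7396 ≈ 3187.0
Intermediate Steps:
(-39/(-86) + a)**2 = (-39/(-86) + 56)**2 = (-39*(-1/86) + 56)**2 = (39/86 + 56)**2 = (4855/86)**2 = 23571025/7396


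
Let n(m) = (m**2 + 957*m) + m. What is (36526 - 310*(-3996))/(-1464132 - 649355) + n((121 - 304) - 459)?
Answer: -428768609950/2113487 ≈ -2.0287e+5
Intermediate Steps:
n(m) = m**2 + 958*m
(36526 - 310*(-3996))/(-1464132 - 649355) + n((121 - 304) - 459) = (36526 - 310*(-3996))/(-1464132 - 649355) + ((121 - 304) - 459)*(958 + ((121 - 304) - 459)) = (36526 + 1238760)/(-2113487) + (-183 - 459)*(958 + (-183 - 459)) = 1275286*(-1/2113487) - 642*(958 - 642) = -1275286/2113487 - 642*316 = -1275286/2113487 - 202872 = -428768609950/2113487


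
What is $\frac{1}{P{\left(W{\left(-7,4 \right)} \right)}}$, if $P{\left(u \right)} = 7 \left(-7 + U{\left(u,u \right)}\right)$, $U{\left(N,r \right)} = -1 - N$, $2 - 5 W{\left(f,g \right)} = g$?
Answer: $- \frac{5}{266} \approx -0.018797$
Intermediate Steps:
$W{\left(f,g \right)} = \frac{2}{5} - \frac{g}{5}$
$P{\left(u \right)} = -56 - 7 u$ ($P{\left(u \right)} = 7 \left(-7 - \left(1 + u\right)\right) = 7 \left(-8 - u\right) = -56 - 7 u$)
$\frac{1}{P{\left(W{\left(-7,4 \right)} \right)}} = \frac{1}{-56 - 7 \left(\frac{2}{5} - \frac{4}{5}\right)} = \frac{1}{-56 - - \frac{14}{5}} = \frac{1}{-56 + \frac{14}{5}} = \frac{1}{- \frac{266}{5}} = - \frac{5}{266}$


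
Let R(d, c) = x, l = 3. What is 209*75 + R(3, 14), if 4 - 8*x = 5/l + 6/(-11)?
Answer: 4138295/264 ≈ 15675.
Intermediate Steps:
x = 95/264 (x = ½ - (5/3 + 6/(-11))/8 = ½ - (5*(⅓) + 6*(-1/11))/8 = ½ - (5/3 - 6/11)/8 = ½ - ⅛*37/33 = ½ - 37/264 = 95/264 ≈ 0.35985)
R(d, c) = 95/264
209*75 + R(3, 14) = 209*75 + 95/264 = 15675 + 95/264 = 4138295/264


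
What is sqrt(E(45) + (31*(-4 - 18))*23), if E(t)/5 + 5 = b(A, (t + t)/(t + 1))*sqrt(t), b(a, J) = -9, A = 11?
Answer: sqrt(-15711 - 135*sqrt(5)) ≈ 126.54*I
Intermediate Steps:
E(t) = -25 - 45*sqrt(t) (E(t) = -25 + 5*(-9*sqrt(t)) = -25 - 45*sqrt(t))
sqrt(E(45) + (31*(-4 - 18))*23) = sqrt((-25 - 135*sqrt(5)) + (31*(-4 - 18))*23) = sqrt((-25 - 135*sqrt(5)) + (31*(-22))*23) = sqrt((-25 - 135*sqrt(5)) - 682*23) = sqrt((-25 - 135*sqrt(5)) - 15686) = sqrt(-15711 - 135*sqrt(5))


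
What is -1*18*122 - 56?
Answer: -2252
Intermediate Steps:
-1*18*122 - 56 = -18*122 - 56 = -2196 - 56 = -2252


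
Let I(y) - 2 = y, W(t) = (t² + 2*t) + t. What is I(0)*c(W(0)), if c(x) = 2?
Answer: 4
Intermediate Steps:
W(t) = t² + 3*t
I(y) = 2 + y
I(0)*c(W(0)) = (2 + 0)*2 = 2*2 = 4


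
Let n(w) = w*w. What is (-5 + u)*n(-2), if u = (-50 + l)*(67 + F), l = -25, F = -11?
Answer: -16820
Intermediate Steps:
n(w) = w²
u = -4200 (u = (-50 - 25)*(67 - 11) = -75*56 = -4200)
(-5 + u)*n(-2) = (-5 - 4200)*(-2)² = -4205*4 = -16820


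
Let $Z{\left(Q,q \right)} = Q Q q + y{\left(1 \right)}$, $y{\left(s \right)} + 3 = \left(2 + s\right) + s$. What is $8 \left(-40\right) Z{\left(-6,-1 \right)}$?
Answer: $11200$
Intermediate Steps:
$y{\left(s \right)} = -1 + 2 s$ ($y{\left(s \right)} = -3 + \left(\left(2 + s\right) + s\right) = -3 + \left(2 + 2 s\right) = -1 + 2 s$)
$Z{\left(Q,q \right)} = 1 + q Q^{2}$ ($Z{\left(Q,q \right)} = Q Q q + \left(-1 + 2 \cdot 1\right) = Q^{2} q + \left(-1 + 2\right) = q Q^{2} + 1 = 1 + q Q^{2}$)
$8 \left(-40\right) Z{\left(-6,-1 \right)} = 8 \left(-40\right) \left(1 - \left(-6\right)^{2}\right) = - 320 \left(1 - 36\right) = \left(-320\right) \left(-35\right) = 11200$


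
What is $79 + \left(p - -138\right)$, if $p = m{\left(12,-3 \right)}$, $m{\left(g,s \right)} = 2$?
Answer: $219$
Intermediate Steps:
$p = 2$
$79 + \left(p - -138\right) = 79 + \left(2 - -138\right) = 79 + \left(2 + 138\right) = 79 + 140 = 219$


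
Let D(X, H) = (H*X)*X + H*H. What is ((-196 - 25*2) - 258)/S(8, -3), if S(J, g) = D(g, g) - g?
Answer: 168/5 ≈ 33.600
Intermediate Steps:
D(X, H) = H**2 + H*X**2 (D(X, H) = H*X**2 + H**2 = H**2 + H*X**2)
S(J, g) = -g + g*(g + g**2) (S(J, g) = g*(g + g**2) - g = -g + g*(g + g**2))
((-196 - 25*2) - 258)/S(8, -3) = ((-196 - 25*2) - 258)/((-3*(-1 - 3*(1 - 3)))) = ((-196 - 50) - 258)/((-3*(-1 - 3*(-2)))) = (-246 - 258)/((-3*(-1 + 6))) = -504/((-3*5)) = -504/(-15) = -504*(-1/15) = 168/5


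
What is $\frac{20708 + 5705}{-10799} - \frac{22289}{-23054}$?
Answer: $- \frac{368226391}{248960146} \approx -1.4791$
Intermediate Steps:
$\frac{20708 + 5705}{-10799} - \frac{22289}{-23054} = 26413 \left(- \frac{1}{10799}\right) - - \frac{22289}{23054} = - \frac{26413}{10799} + \frac{22289}{23054} = - \frac{368226391}{248960146}$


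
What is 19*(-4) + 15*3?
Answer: -31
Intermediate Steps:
19*(-4) + 15*3 = -76 + 45 = -31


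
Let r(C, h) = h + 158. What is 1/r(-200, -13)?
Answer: 1/145 ≈ 0.0068966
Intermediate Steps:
r(C, h) = 158 + h
1/r(-200, -13) = 1/(158 - 13) = 1/145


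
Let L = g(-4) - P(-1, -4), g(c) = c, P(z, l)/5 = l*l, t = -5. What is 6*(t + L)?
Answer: -534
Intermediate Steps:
P(z, l) = 5*l² (P(z, l) = 5*(l*l) = 5*l²)
L = -84 (L = -4 - 5*(-4)² = -4 - 5*16 = -4 - 1*80 = -4 - 80 = -84)
6*(t + L) = 6*(-5 - 84) = 6*(-89) = -534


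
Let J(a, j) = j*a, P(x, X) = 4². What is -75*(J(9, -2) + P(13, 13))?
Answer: 150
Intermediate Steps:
P(x, X) = 16
J(a, j) = a*j
-75*(J(9, -2) + P(13, 13)) = -75*(9*(-2) + 16) = -75*(-18 + 16) = -75*(-2) = 150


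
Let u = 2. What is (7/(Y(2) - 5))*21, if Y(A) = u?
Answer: -49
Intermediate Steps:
Y(A) = 2
(7/(Y(2) - 5))*21 = (7/(2 - 5))*21 = (7/(-3))*21 = (7*(-1/3))*21 = -7/3*21 = -49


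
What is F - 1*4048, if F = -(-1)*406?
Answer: -3642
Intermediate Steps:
F = 406 (F = -1*(-406) = 406)
F - 1*4048 = 406 - 1*4048 = 406 - 4048 = -3642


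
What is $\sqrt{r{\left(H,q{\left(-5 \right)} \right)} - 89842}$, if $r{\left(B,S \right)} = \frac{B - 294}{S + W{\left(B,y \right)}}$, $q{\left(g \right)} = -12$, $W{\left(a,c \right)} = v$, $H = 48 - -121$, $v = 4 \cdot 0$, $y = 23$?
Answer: $\frac{i \sqrt{3233937}}{6} \approx 299.72 i$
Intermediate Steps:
$v = 0$
$H = 169$ ($H = 48 + 121 = 169$)
$W{\left(a,c \right)} = 0$
$r{\left(B,S \right)} = \frac{-294 + B}{S}$ ($r{\left(B,S \right)} = \frac{B - 294}{S + 0} = \frac{-294 + B}{S}$)
$\sqrt{r{\left(H,q{\left(-5 \right)} \right)} - 89842} = \sqrt{\frac{-294 + 169}{-12} - 89842} = \sqrt{\left(- \frac{1}{12}\right) \left(-125\right) - 89842} = \sqrt{\frac{125}{12} - 89842} = \sqrt{- \frac{1077979}{12}} = \frac{i \sqrt{3233937}}{6}$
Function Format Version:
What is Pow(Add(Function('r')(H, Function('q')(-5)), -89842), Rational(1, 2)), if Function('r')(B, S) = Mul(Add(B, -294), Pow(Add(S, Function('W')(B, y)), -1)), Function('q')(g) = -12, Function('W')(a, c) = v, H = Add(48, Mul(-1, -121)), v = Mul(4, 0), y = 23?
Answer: Mul(Rational(1, 6), I, Pow(3233937, Rational(1, 2))) ≈ Mul(299.72, I)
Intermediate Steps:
v = 0
H = 169 (H = Add(48, 121) = 169)
Function('W')(a, c) = 0
Function('r')(B, S) = Mul(Pow(S, -1), Add(-294, B)) (Function('r')(B, S) = Mul(Add(B, -294), Pow(Add(S, 0), -1)) = Mul(Add(-294, B), Pow(S, -1)) = Mul(Pow(S, -1), Add(-294, B)))
Pow(Add(Function('r')(H, Function('q')(-5)), -89842), Rational(1, 2)) = Pow(Add(Mul(Pow(-12, -1), Add(-294, 169)), -89842), Rational(1, 2)) = Pow(Add(Mul(Rational(-1, 12), -125), -89842), Rational(1, 2)) = Pow(Add(Rational(125, 12), -89842), Rational(1, 2)) = Pow(Rational(-1077979, 12), Rational(1, 2)) = Mul(Rational(1, 6), I, Pow(3233937, Rational(1, 2)))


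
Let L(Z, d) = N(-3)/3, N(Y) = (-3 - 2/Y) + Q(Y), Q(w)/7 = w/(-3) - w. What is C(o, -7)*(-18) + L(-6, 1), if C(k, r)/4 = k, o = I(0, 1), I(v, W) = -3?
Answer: 2021/9 ≈ 224.56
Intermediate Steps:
Q(w) = -28*w/3 (Q(w) = 7*(w/(-3) - w) = 7*(w*(-⅓) - w) = 7*(-w/3 - w) = 7*(-4*w/3) = -28*w/3)
o = -3
C(k, r) = 4*k
N(Y) = -3 - 2/Y - 28*Y/3 (N(Y) = (-3 - 2/Y) - 28*Y/3 = -3 - 2/Y - 28*Y/3)
L(Z, d) = 77/9 (L(Z, d) = (-3 - 2/(-3) - 28/3*(-3))/3 = (-3 - 2*(-⅓) + 28)*(⅓) = (-3 + ⅔ + 28)*(⅓) = (77/3)*(⅓) = 77/9)
C(o, -7)*(-18) + L(-6, 1) = (4*(-3))*(-18) + 77/9 = -12*(-18) + 77/9 = 216 + 77/9 = 2021/9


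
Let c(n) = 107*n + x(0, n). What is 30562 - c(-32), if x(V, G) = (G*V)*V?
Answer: 33986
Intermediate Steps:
x(V, G) = G*V²
c(n) = 107*n (c(n) = 107*n + n*0² = 107*n + n*0 = 107*n + 0 = 107*n)
30562 - c(-32) = 30562 - 107*(-32) = 30562 - 1*(-3424) = 30562 + 3424 = 33986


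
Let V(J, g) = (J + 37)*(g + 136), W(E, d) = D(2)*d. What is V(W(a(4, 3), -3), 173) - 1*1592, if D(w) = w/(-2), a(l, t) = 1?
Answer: 10768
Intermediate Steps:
D(w) = -w/2 (D(w) = w*(-½) = -w/2)
W(E, d) = -d (W(E, d) = (-½*2)*d = -d)
V(J, g) = (37 + J)*(136 + g)
V(W(a(4, 3), -3), 173) - 1*1592 = (5032 + 37*173 + 136*(-1*(-3)) - 1*(-3)*173) - 1*1592 = (5032 + 6401 + 136*3 + 3*173) - 1592 = (5032 + 6401 + 408 + 519) - 1592 = 12360 - 1592 = 10768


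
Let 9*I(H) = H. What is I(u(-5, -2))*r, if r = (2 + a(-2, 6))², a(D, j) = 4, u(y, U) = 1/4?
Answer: 1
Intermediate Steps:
u(y, U) = ¼
I(H) = H/9
r = 36 (r = (2 + 4)² = 6² = 36)
I(u(-5, -2))*r = ((⅑)*(¼))*36 = (1/36)*36 = 1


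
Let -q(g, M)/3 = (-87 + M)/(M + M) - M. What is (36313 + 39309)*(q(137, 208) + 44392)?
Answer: 708059864623/208 ≈ 3.4041e+9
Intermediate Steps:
q(g, M) = 3*M - 3*(-87 + M)/(2*M) (q(g, M) = -3*((-87 + M)/(M + M) - M) = -3*((-87 + M)/((2*M)) - M) = -3*((-87 + M)*(1/(2*M)) - M) = -3*((-87 + M)/(2*M) - M) = -3*(-M + (-87 + M)/(2*M)) = 3*M - 3*(-87 + M)/(2*M))
(36313 + 39309)*(q(137, 208) + 44392) = (36313 + 39309)*((-3/2 + 3*208 + (261/2)/208) + 44392) = 75622*((-3/2 + 624 + (261/2)*(1/208)) + 44392) = 75622*((-3/2 + 624 + 261/416) + 44392) = 75622*(259221/416 + 44392) = 75622*(18726293/416) = 708059864623/208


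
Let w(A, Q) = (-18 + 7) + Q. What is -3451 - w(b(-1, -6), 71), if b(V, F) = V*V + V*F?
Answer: -3511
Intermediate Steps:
b(V, F) = V² + F*V
w(A, Q) = -11 + Q
-3451 - w(b(-1, -6), 71) = -3451 - (-11 + 71) = -3451 - 1*60 = -3451 - 60 = -3511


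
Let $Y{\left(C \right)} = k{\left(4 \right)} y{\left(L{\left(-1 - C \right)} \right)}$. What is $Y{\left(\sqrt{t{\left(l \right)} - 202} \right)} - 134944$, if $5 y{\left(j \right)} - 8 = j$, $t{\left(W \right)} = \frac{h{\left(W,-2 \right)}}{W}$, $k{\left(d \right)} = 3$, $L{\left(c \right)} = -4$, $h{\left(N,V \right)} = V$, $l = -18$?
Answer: $- \frac{674708}{5} \approx -1.3494 \cdot 10^{5}$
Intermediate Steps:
$t{\left(W \right)} = - \frac{2}{W}$
$y{\left(j \right)} = \frac{8}{5} + \frac{j}{5}$
$Y{\left(C \right)} = \frac{12}{5}$ ($Y{\left(C \right)} = 3 \left(\frac{8}{5} + \frac{1}{5} \left(-4\right)\right) = 3 \left(\frac{8}{5} - \frac{4}{5}\right) = 3 \cdot \frac{4}{5} = \frac{12}{5}$)
$Y{\left(\sqrt{t{\left(l \right)} - 202} \right)} - 134944 = \frac{12}{5} - 134944 = - \frac{674708}{5}$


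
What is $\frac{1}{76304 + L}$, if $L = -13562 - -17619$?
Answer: $\frac{1}{80361} \approx 1.2444 \cdot 10^{-5}$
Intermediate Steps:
$L = 4057$ ($L = -13562 + 17619 = 4057$)
$\frac{1}{76304 + L} = \frac{1}{76304 + 4057} = \frac{1}{80361}$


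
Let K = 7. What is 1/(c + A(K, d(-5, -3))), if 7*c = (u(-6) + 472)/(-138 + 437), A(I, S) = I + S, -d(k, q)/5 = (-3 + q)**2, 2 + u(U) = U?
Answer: -2093/361625 ≈ -0.0057878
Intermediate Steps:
u(U) = -2 + U
d(k, q) = -5*(-3 + q)**2
c = 464/2093 (c = (((-2 - 6) + 472)/(-138 + 437))/7 = ((-8 + 472)/299)/7 = (464*(1/299))/7 = (1/7)*(464/299) = 464/2093 ≈ 0.22169)
1/(c + A(K, d(-5, -3))) = 1/(464/2093 + (7 - 5*(-3 - 3)**2)) = 1/(464/2093 + (7 - 5*(-6)**2)) = 1/(464/2093 + (7 - 5*36)) = 1/(464/2093 + (7 - 180)) = 1/(464/2093 - 173) = 1/(-361625/2093) = -2093/361625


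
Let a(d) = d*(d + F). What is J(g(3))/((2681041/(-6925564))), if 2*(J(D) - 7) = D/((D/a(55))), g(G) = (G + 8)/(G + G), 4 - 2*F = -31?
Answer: -13856322173/2681041 ≈ -5168.3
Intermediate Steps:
F = 35/2 (F = 2 - ½*(-31) = 2 + 31/2 = 35/2 ≈ 17.500)
g(G) = (8 + G)/(2*G) (g(G) = (8 + G)/((2*G)) = (8 + G)*(1/(2*G)) = (8 + G)/(2*G))
a(d) = d*(35/2 + d) (a(d) = d*(d + 35/2) = d*(35/2 + d))
J(D) = 8003/4 (J(D) = 7 + (D/((D/(((½)*55*(35 + 2*55))))))/2 = 7 + (D/((D/(((½)*55*(35 + 110))))))/2 = 7 + (D/((D/(((½)*55*145)))))/2 = 7 + (D/((D/(7975/2))))/2 = 7 + (D/((D*(2/7975))))/2 = 7 + (D/((2*D/7975)))/2 = 7 + (D*(7975/(2*D)))/2 = 7 + (½)*(7975/2) = 7 + 7975/4 = 8003/4)
J(g(3))/((2681041/(-6925564))) = 8003/(4*((2681041/(-6925564)))) = 8003/(4*((2681041*(-1/6925564)))) = 8003/(4*(-2681041/6925564)) = (8003/4)*(-6925564/2681041) = -13856322173/2681041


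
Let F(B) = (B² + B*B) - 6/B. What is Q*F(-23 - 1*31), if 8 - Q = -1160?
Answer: 61307152/9 ≈ 6.8119e+6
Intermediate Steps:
Q = 1168 (Q = 8 - 1*(-1160) = 8 + 1160 = 1168)
F(B) = -6/B + 2*B² (F(B) = (B² + B²) - 6/B = 2*B² - 6/B = -6/B + 2*B²)
Q*F(-23 - 1*31) = 1168*(2*(-3 + (-23 - 1*31)³)/(-23 - 1*31)) = 1168*(2*(-3 + (-23 - 31)³)/(-23 - 31)) = 1168*(2*(-3 + (-54)³)/(-54)) = 1168*(2*(-1/54)*(-3 - 157464)) = 1168*(2*(-1/54)*(-157467)) = 1168*(52489/9) = 61307152/9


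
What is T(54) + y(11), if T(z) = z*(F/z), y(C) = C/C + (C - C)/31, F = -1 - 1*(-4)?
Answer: 4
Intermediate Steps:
F = 3 (F = -1 + 4 = 3)
y(C) = 1 (y(C) = 1 + 0*(1/31) = 1 + 0 = 1)
T(z) = 3 (T(z) = z*(3/z) = 3)
T(54) + y(11) = 3 + 1 = 4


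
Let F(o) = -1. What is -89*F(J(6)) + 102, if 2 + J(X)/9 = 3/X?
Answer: 191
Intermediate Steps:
J(X) = -18 + 27/X (J(X) = -18 + 9*(3/X) = -18 + 27/X)
-89*F(J(6)) + 102 = -89*(-1) + 102 = 89 + 102 = 191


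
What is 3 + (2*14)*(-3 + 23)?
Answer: 563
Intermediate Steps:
3 + (2*14)*(-3 + 23) = 3 + 28*20 = 3 + 560 = 563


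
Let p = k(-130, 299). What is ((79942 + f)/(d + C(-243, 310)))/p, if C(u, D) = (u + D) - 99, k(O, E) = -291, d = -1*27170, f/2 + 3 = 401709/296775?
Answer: 3953968303/391534367175 ≈ 0.010099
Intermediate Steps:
f = -325744/98925 (f = -6 + 2*(401709/296775) = -6 + 2*(401709*(1/296775)) = -6 + 2*(133903/98925) = -6 + 267806/98925 = -325744/98925 ≈ -3.2928)
d = -27170
C(u, D) = -99 + D + u (C(u, D) = (D + u) - 99 = -99 + D + u)
p = -291
((79942 + f)/(d + C(-243, 310)))/p = ((79942 - 325744/98925)/(-27170 + (-99 + 310 - 243)))/(-291) = (7907936606/(98925*(-27170 - 32)))*(-1/291) = ((7907936606/98925)/(-27202))*(-1/291) = ((7907936606/98925)*(-1/27202))*(-1/291) = -3953968303/1345478925*(-1/291) = 3953968303/391534367175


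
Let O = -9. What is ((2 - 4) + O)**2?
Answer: 121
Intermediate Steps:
((2 - 4) + O)**2 = ((2 - 4) - 9)**2 = (-2 - 9)**2 = (-11)**2 = 121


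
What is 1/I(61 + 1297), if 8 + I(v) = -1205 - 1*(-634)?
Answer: -1/579 ≈ -0.0017271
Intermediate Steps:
I(v) = -579 (I(v) = -8 + (-1205 - 1*(-634)) = -8 + (-1205 + 634) = -8 - 571 = -579)
1/I(61 + 1297) = 1/(-579) = -1/579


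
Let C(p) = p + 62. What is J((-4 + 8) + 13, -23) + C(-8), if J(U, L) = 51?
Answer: 105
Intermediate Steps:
C(p) = 62 + p
J((-4 + 8) + 13, -23) + C(-8) = 51 + (62 - 8) = 51 + 54 = 105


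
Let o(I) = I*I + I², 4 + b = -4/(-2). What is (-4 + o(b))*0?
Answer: 0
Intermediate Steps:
b = -2 (b = -4 - 4/(-2) = -4 - 4*(-½) = -4 + 2 = -2)
o(I) = 2*I² (o(I) = I² + I² = 2*I²)
(-4 + o(b))*0 = (-4 + 2*(-2)²)*0 = (-4 + 2*4)*0 = (-4 + 8)*0 = 4*0 = 0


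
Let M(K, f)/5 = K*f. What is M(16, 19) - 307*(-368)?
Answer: 114496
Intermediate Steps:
M(K, f) = 5*K*f (M(K, f) = 5*(K*f) = 5*K*f)
M(16, 19) - 307*(-368) = 5*16*19 - 307*(-368) = 1520 + 112976 = 114496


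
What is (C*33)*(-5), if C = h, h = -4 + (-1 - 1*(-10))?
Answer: -825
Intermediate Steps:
h = 5 (h = -4 + (-1 + 10) = -4 + 9 = 5)
C = 5
(C*33)*(-5) = (5*33)*(-5) = 165*(-5) = -825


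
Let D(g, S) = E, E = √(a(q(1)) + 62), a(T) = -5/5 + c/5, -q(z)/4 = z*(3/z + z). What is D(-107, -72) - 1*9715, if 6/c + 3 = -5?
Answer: -9715 + √6085/10 ≈ -9707.2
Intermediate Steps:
c = -¾ (c = 6/(-3 - 5) = 6/(-8) = 6*(-⅛) = -¾ ≈ -0.75000)
q(z) = -4*z*(z + 3/z) (q(z) = -4*z*(3/z + z) = -4*z*(z + 3/z))
a(T) = -23/20 (a(T) = -5/5 - ¾/5 = -5*⅕ - ¾*⅕ = -1 - 3/20 = -23/20)
E = √6085/10 (E = √(-23/20 + 62) = √(1217/20) = √6085/10 ≈ 7.8006)
D(g, S) = √6085/10
D(-107, -72) - 1*9715 = √6085/10 - 1*9715 = √6085/10 - 9715 = -9715 + √6085/10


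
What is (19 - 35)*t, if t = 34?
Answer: -544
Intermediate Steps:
(19 - 35)*t = (19 - 35)*34 = -16*34 = -544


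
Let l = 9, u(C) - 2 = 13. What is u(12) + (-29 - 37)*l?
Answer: -579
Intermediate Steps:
u(C) = 15 (u(C) = 2 + 13 = 15)
u(12) + (-29 - 37)*l = 15 + (-29 - 37)*9 = 15 - 66*9 = 15 - 594 = -579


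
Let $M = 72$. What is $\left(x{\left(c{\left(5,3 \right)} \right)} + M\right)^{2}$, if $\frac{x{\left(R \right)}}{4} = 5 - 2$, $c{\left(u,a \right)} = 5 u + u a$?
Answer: $7056$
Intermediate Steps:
$c{\left(u,a \right)} = 5 u + a u$
$x{\left(R \right)} = 12$ ($x{\left(R \right)} = 4 \left(5 - 2\right) = 4 \cdot 3 = 12$)
$\left(x{\left(c{\left(5,3 \right)} \right)} + M\right)^{2} = \left(12 + 72\right)^{2} = 84^{2} = 7056$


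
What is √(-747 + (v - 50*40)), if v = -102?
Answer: I*√2849 ≈ 53.376*I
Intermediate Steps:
√(-747 + (v - 50*40)) = √(-747 + (-102 - 50*40)) = √(-747 + (-102 - 2000)) = √(-747 - 2102) = √(-2849) = I*√2849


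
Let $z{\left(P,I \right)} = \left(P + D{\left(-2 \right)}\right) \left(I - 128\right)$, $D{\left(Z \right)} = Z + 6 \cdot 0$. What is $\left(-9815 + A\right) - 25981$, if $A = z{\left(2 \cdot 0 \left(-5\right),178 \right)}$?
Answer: $-35896$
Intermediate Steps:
$D{\left(Z \right)} = Z$ ($D{\left(Z \right)} = Z + 0 = Z$)
$z{\left(P,I \right)} = \left(-128 + I\right) \left(-2 + P\right)$ ($z{\left(P,I \right)} = \left(P - 2\right) \left(I - 128\right) = \left(-2 + P\right) \left(-128 + I\right) = \left(-128 + I\right) \left(-2 + P\right)$)
$A = -100$ ($A = 256 - 128 \cdot 2 \cdot 0 \left(-5\right) - 356 + 178 \cdot 2 \cdot 0 \left(-5\right) = 256 - 128 \cdot 0 \left(-5\right) - 356 + 178 \cdot 0 \left(-5\right) = 256 - 0 - 356 + 178 \cdot 0 = 256 + 0 - 356 + 0 = -100$)
$\left(-9815 + A\right) - 25981 = \left(-9815 - 100\right) - 25981 = -9915 - 25981 = -35896$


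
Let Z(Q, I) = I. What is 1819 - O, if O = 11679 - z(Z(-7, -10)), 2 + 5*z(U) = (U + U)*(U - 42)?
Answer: -48262/5 ≈ -9652.4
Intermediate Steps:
z(U) = -2/5 + 2*U*(-42 + U)/5 (z(U) = -2/5 + ((U + U)*(U - 42))/5 = -2/5 + ((2*U)*(-42 + U))/5 = -2/5 + (2*U*(-42 + U))/5 = -2/5 + 2*U*(-42 + U)/5)
O = 57357/5 (O = 11679 - (-2/5 - 84/5*(-10) + (2/5)*(-10)**2) = 11679 - (-2/5 + 168 + (2/5)*100) = 11679 - (-2/5 + 168 + 40) = 11679 - 1*1038/5 = 11679 - 1038/5 = 57357/5 ≈ 11471.)
1819 - O = 1819 - 1*57357/5 = 1819 - 57357/5 = -48262/5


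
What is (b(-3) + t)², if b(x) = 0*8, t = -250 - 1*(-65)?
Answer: 34225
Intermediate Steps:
t = -185 (t = -250 + 65 = -185)
b(x) = 0
(b(-3) + t)² = (0 - 185)² = (-185)² = 34225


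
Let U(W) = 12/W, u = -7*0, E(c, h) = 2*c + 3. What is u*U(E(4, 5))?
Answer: 0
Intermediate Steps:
E(c, h) = 3 + 2*c
u = 0
u*U(E(4, 5)) = 0*(12/(3 + 2*4)) = 0*(12/(3 + 8)) = 0*(12/11) = 0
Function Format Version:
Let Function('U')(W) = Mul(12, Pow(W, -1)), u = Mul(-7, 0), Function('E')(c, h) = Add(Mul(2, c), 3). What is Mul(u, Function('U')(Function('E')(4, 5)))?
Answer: 0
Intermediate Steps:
Function('E')(c, h) = Add(3, Mul(2, c))
u = 0
Mul(u, Function('U')(Function('E')(4, 5))) = Mul(0, Mul(12, Pow(Add(3, Mul(2, 4)), -1))) = Mul(0, Mul(12, Pow(Add(3, 8), -1))) = Mul(0, Mul(12, Pow(11, -1))) = Mul(0, Mul(12, Rational(1, 11))) = Mul(0, Rational(12, 11)) = 0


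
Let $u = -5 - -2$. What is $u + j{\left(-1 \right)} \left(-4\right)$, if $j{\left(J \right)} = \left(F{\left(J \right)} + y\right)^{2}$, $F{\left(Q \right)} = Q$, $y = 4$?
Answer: $-39$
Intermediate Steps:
$u = -3$ ($u = -5 + 2 = -3$)
$j{\left(J \right)} = \left(4 + J\right)^{2}$ ($j{\left(J \right)} = \left(J + 4\right)^{2} = \left(4 + J\right)^{2}$)
$u + j{\left(-1 \right)} \left(-4\right) = -3 + \left(4 - 1\right)^{2} \left(-4\right) = -3 + 3^{2} \left(-4\right) = -3 + 9 \left(-4\right) = -3 - 36 = -39$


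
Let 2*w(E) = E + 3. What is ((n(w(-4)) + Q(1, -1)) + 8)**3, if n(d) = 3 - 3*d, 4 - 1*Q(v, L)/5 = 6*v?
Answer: 125/8 ≈ 15.625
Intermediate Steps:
Q(v, L) = 20 - 30*v
w(E) = 3/2 + E/2 (w(E) = (E + 3)/2 = (3 + E)/2 = 3/2 + E/2)
((n(w(-4)) + Q(1, -1)) + 8)**3 = (((3 - 3*(3/2 + (1/2)*(-4))) + (20 - 30*1)) + 8)**3 = (((3 - 3*(3/2 - 2)) + (20 - 30)) + 8)**3 = (((3 - 3*(-1/2)) - 10) + 8)**3 = (((3 + 3/2) - 10) + 8)**3 = ((9/2 - 10) + 8)**3 = (-11/2 + 8)**3 = (5/2)**3 = 125/8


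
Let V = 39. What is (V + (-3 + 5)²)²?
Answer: 1849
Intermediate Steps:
(V + (-3 + 5)²)² = (39 + (-3 + 5)²)² = (39 + 2²)² = (39 + 4)² = 43² = 1849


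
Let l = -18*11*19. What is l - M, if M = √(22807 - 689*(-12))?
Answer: -3762 - 5*√1243 ≈ -3938.3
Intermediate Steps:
M = 5*√1243 (M = √(22807 + 8268) = √31075 = 5*√1243 ≈ 176.28)
l = -3762 (l = -198*19 = -3762)
l - M = -3762 - 5*√1243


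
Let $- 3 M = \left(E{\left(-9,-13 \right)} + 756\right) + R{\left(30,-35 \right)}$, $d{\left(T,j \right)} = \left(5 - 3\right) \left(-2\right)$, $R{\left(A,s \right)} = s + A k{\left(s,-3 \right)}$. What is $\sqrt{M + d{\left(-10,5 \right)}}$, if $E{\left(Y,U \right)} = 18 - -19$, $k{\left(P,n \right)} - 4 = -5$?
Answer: $\frac{2 i \sqrt{555}}{3} \approx 15.706 i$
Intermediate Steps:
$k{\left(P,n \right)} = -1$ ($k{\left(P,n \right)} = 4 - 5 = -1$)
$R{\left(A,s \right)} = s - A$ ($R{\left(A,s \right)} = s + A \left(-1\right) = s - A$)
$d{\left(T,j \right)} = -4$ ($d{\left(T,j \right)} = 2 \left(-2\right) = -4$)
$E{\left(Y,U \right)} = 37$ ($E{\left(Y,U \right)} = 18 + 19 = 37$)
$M = - \frac{728}{3}$ ($M = - \frac{\left(37 + 756\right) - 65}{3} = - \frac{793 - 65}{3} = \left(- \frac{1}{3}\right) 728 = - \frac{728}{3} \approx -242.67$)
$\sqrt{M + d{\left(-10,5 \right)}} = \sqrt{- \frac{728}{3} - 4} = \sqrt{- \frac{740}{3}} = \frac{2 i \sqrt{555}}{3}$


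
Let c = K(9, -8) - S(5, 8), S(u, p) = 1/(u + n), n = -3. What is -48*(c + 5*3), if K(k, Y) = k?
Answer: -1128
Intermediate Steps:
S(u, p) = 1/(-3 + u) (S(u, p) = 1/(u - 3) = 1/(-3 + u))
c = 17/2 (c = 9 - 1/(-3 + 5) = 9 - 1/2 = 9 - 1*½ = 9 - ½ = 17/2 ≈ 8.5000)
-48*(c + 5*3) = -48*(17/2 + 5*3) = -48*(17/2 + 15) = -48*47/2 = -1128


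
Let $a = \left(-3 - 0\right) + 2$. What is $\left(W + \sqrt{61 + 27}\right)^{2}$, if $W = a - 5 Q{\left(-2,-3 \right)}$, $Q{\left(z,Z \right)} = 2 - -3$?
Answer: $764 - 104 \sqrt{22} \approx 276.2$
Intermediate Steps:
$Q{\left(z,Z \right)} = 5$ ($Q{\left(z,Z \right)} = 2 + 3 = 5$)
$a = -1$ ($a = \left(-3 + 0\right) + 2 = -3 + 2 = -1$)
$W = -26$ ($W = -1 - 25 = -26$)
$\left(W + \sqrt{61 + 27}\right)^{2} = \left(-26 + \sqrt{61 + 27}\right)^{2} = \left(-26 + \sqrt{88}\right)^{2} = \left(-26 + 2 \sqrt{22}\right)^{2}$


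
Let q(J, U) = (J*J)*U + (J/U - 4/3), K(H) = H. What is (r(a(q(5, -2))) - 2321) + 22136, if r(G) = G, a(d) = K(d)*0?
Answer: 19815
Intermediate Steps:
q(J, U) = -4/3 + J/U + U*J**2 (q(J, U) = J**2*U + (J/U - 4*1/3) = U*J**2 + (J/U - 4/3) = U*J**2 + (-4/3 + J/U) = -4/3 + J/U + U*J**2)
a(d) = 0 (a(d) = d*0 = 0)
(r(a(q(5, -2))) - 2321) + 22136 = (0 - 2321) + 22136 = -2321 + 22136 = 19815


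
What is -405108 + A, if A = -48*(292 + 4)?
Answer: -419316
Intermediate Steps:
A = -14208 (A = -48*296 = -14208)
-405108 + A = -405108 - 14208 = -419316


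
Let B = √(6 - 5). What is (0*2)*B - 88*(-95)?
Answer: 8360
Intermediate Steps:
B = 1 (B = √1 = 1)
(0*2)*B - 88*(-95) = (0*2)*1 - 88*(-95) = 0*1 + 8360 = 0 + 8360 = 8360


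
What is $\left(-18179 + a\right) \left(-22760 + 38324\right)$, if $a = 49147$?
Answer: $481985952$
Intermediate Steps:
$\left(-18179 + a\right) \left(-22760 + 38324\right) = \left(-18179 + 49147\right) \left(-22760 + 38324\right) = 30968 \cdot 15564 = 481985952$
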